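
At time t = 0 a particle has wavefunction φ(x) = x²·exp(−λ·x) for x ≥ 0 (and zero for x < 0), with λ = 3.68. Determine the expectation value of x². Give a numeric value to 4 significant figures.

⟨x²⟩ = ∫ x²·|φ|² dx / ∫|φ|² dx (integrals over the domain).
Every integrand reduces to terms xʲ·e^(−2λx) on [0, ∞); use ∫₀^∞ xʲ·e^(−2λx) dx = j!/(2λ)^(j+1).
State is unnormalized: ∫|φ|² dx = 0.0011113, and ∫φ*·x²·φ dx = 0.00061544, so ⟨x²⟩ = 0.00061544 / 0.0011113.
⟨x²⟩ = 0.55382.

0.5538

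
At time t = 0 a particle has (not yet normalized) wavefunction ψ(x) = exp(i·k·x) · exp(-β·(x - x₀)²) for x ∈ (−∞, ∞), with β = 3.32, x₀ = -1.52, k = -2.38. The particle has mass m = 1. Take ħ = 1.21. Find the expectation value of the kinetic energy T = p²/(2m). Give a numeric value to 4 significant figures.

6.577

T = −(ħ²/2m) d²/dx², so ⟨T⟩ = −(ħ²/2m) ∫ ψ*·ψ'' dx / ∫|ψ|² dx; with m = 1.
Gaussian moments (u = x − x₀): ∫u^(2j)·e^(−2βu²) du = (2j−1)!!/(4β)^j · √(π/(2β)), odd powers integrate to 0; here √(π/(2β)) = 0.68785. Derivatives: ψ′ = (ik − 2βu)·ψ, ψ″ = ((ik − 2βu)² − 2β)·ψ; the odd-in-u pieces drop out.
State is unnormalized: ∫|ψ|² dx = 0.68785, and ∫ψ*·(−ħ²/2m · ψ'') dx = 4.5240, so ⟨T⟩ = 4.5240 / 0.68785.
⟨T⟩ = 6.5770.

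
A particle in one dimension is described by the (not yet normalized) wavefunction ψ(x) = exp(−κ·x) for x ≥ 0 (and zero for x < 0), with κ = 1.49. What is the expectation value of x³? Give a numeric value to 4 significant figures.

0.2267

⟨x³⟩ = ∫ x³·|ψ|² dx / ∫|ψ|² dx (integrals over the domain).
Every integrand reduces to terms xʲ·e^(−2κx) on [0, ∞); use ∫₀^∞ xʲ·e^(−2κx) dx = j!/(2κ)^(j+1).
State is unnormalized: ∫|ψ|² dx = 0.33557, and ∫ψ*·x³·ψ dx = 0.076083, so ⟨x³⟩ = 0.076083 / 0.33557.
⟨x³⟩ = 0.22673.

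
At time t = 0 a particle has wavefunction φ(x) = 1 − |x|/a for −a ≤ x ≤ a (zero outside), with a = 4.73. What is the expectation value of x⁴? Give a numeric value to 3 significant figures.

14.3

⟨x⁴⟩ = ∫ x⁴·|φ|² dx / ∫|φ|² dx (integrals over the domain).
φ is even, so ∫ over [−a, a] = 2∫₀ᵃ with φ = 1 − x/a there: ∫₀ᵃ (1 − x/a)² dx = a/3, ∫₀ᵃ x²(1 − x/a)² dx = a³/30, ∫₀ᵃ x⁴(1 − x/a)² dx = a⁵/105.
State is unnormalized: ∫|φ|² dx = 3.1533, and ∫φ*·x⁴·φ dx = 45.097, so ⟨x⁴⟩ = 45.097 / 3.1533.
⟨x⁴⟩ = 14.301.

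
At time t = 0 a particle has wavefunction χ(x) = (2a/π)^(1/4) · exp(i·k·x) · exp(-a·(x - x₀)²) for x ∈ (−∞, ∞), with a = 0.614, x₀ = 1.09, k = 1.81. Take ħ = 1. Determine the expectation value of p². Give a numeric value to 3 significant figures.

p² χ = −ħ² d²χ/dx²; ⟨p²⟩ = −ħ² ∫ χ*·χ'' dx.
Gaussian moments (u = x − x₀): ∫u^(2j)·e^(−2au²) du = (2j−1)!!/(4a)^j · √(π/(2a)), odd powers integrate to 0; here √(π/(2a)) = 1.5995. Derivatives: χ′ = (ik − 2au)·χ, χ″ = ((ik − 2au)² − 2a)·χ; the odd-in-u pieces drop out.
⟨p²⟩ = 3.8901.

3.89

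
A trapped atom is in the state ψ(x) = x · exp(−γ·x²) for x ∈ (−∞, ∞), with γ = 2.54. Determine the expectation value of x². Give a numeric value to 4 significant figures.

0.2953

⟨x²⟩ = ∫ x²·|ψ|² dx / ∫|ψ|² dx (integrals over the domain).
Expand each integrand as polynomial × e^(−2γx²) and use ∫x^(2j)·e^(−2γx²) dx = (2j−1)!!/(4γ)^j · √(π/(2γ)), odd powers → 0; here √(π/(2γ)) = 0.78640.
State is unnormalized: ∫|ψ|² dx = 0.077401, and ∫ψ*·x²·ψ dx = 0.022855, so ⟨x²⟩ = 0.022855 / 0.077401.
⟨x²⟩ = 0.29528.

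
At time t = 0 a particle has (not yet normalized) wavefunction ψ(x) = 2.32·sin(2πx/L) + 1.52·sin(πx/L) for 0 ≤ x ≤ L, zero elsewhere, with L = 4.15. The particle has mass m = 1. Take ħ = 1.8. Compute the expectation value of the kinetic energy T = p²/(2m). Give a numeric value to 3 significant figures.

2.88

T = −(ħ²/2m) d²/dx², so ⟨T⟩ = −(ħ²/2m) ∫ ψ*·ψ'' dx / ∫|ψ|² dx; with m = 1.
d²/dx² sin(jπx/L) = −(jπ/L)²·sin(jπx/L); on 0 ≤ x ≤ L, ∫sin²(jπx/L) dx = L/2 and ∫sin(jπx/L)·sin(lπx/L) dx = 0 for j ≠ l, so only diagonal terms survive in ∫|ψ|² and ∫ψ·ψ″; ∫ψ·ψ′ dx = [ψ²/2] between the walls = 0.
State is unnormalized: ∫|ψ|² dx = 15.963, and ∫ψ*·(−ħ²/2m · ψ'') dx = 45.924, so ⟨T⟩ = 45.924 / 15.963.
⟨T⟩ = 2.8770.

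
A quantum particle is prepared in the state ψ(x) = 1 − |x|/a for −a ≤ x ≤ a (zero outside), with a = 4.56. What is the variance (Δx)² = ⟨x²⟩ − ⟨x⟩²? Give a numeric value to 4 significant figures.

Compute ⟨x⟩ and ⟨x²⟩ separately, then (Δx)² = ⟨x²⟩ − ⟨x⟩².
ψ is even, so ∫ over [−a, a] = 2∫₀ᵃ with ψ = 1 − x/a there: ∫₀ᵃ (1 − x/a)² dx = a/3, ∫₀ᵃ x²(1 − x/a)² dx = a³/30, ∫₀ᵃ x⁴(1 − x/a)² dx = a⁵/105.
Normalization: ∫|ψ|² dx = 3.0400.
⟨x⟩ = 0.0000 and ⟨x²⟩ = 2.0794.
(Δx)² = 2.0794 − (0.0000)² = 2.0794.

2.079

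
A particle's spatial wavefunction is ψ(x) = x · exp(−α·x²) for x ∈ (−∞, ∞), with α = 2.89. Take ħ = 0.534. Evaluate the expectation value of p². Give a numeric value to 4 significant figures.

p² ψ = −ħ² d²ψ/dx²; ⟨p²⟩ = −ħ² ∫ ψ*·ψ'' dx / ∫|ψ|² dx.
Expand each integrand as polynomial × e^(−2αx²) and use ∫x^(2j)·e^(−2αx²) dx = (2j−1)!!/(4α)^j · √(π/(2α)), odd powers → 0; here √(π/(2α)) = 0.73724. Differentiate with the product rule, d/dx e^(−αx²) = −2αx·e^(−αx²).
State is unnormalized: ∫|ψ|² dx = 0.063775, and ∫ψ*·(−ħ² ψ'') dx = 0.15767, so ⟨p²⟩ = 0.15767 / 0.063775.
⟨p²⟩ = 2.4723.

2.472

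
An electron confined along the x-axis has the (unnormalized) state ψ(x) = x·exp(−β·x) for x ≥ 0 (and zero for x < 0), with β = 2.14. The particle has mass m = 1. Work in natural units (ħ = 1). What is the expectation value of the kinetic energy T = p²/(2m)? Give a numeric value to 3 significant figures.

2.29

T = −(ħ²/2m) d²/dx², so ⟨T⟩ = −(ħ²/2m) ∫ ψ*·ψ'' dx / ∫|ψ|² dx; with m = 1.
Differentiate x·exp(−β·x) with the product rule; every integrand then reduces to terms xʲ·e^(−2βx) on [0, ∞), with ∫₀^∞ xʲ·e^(−2βx) dx = j!/(2β)^(j+1).
State is unnormalized: ∫|ψ|² dx = 0.025509, and ∫ψ*·(−ħ²/2m · ψ'') dx = 0.058411, so ⟨T⟩ = 0.058411 / 0.025509.
⟨T⟩ = 2.2898.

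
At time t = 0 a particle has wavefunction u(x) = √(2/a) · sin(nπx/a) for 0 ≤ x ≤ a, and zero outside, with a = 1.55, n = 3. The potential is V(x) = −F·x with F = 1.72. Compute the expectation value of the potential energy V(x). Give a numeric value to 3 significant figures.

⟨V⟩ = ∫ V(x)·|u|² dx.
With sin²θ = (1 − cos2θ)/2 on 0 ≤ x ≤ a: ∫sin²(nπx/a) dx = a/2, ∫x·sin²(nπx/a) dx = a²/4, ∫x²·sin²(nπx/a) dx = a³·(1/6 − 1/(4n²π²)); higher powers xᵏ the same way, integrating xᵏ·cos(2nπx/a) by parts.
⟨V⟩ = -1.3330.

-1.33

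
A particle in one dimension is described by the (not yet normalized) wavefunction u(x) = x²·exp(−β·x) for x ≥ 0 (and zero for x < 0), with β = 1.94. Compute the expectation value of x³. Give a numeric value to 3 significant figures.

3.60

⟨x³⟩ = ∫ x³·|u|² dx / ∫|u|² dx (integrals over the domain).
Every integrand reduces to terms xʲ·e^(−2βx) on [0, ∞); use ∫₀^∞ xʲ·e^(−2βx) dx = j!/(2β)^(j+1).
State is unnormalized: ∫|u|² dx = 0.027293, and ∫u*·x³·u dx = 0.098124, so ⟨x³⟩ = 0.098124 / 0.027293.
⟨x³⟩ = 3.5952.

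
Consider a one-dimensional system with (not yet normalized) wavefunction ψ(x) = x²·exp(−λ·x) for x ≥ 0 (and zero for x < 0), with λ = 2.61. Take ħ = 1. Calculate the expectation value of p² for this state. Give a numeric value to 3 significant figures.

p² ψ = −ħ² d²ψ/dx²; ⟨p²⟩ = −ħ² ∫ ψ*·ψ'' dx / ∫|ψ|² dx.
Differentiate x²·exp(−λ·x) with the product rule; every integrand then reduces to terms xʲ·e^(−2λx) on [0, ∞), with ∫₀^∞ xʲ·e^(−2λx) dx = j!/(2λ)^(j+1).
State is unnormalized: ∫|ψ|² dx = 0.0061924, and ∫ψ*·(−ħ² ψ'') dx = 0.014061, so ⟨p²⟩ = 0.014061 / 0.0061924.
⟨p²⟩ = 2.2707.

2.27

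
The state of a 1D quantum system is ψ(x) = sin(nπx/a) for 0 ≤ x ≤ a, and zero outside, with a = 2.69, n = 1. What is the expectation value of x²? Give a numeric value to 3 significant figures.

⟨x²⟩ = ∫ x²·|ψ|² dx / ∫|ψ|² dx (integrals over the domain).
With sin²θ = (1 − cos2θ)/2 on 0 ≤ x ≤ a: ∫sin²(nπx/a) dx = a/2, ∫x·sin²(nπx/a) dx = a²/4, ∫x²·sin²(nπx/a) dx = a³·(1/6 − 1/(4n²π²)); higher powers xᵏ the same way, integrating xᵏ·cos(2nπx/a) by parts.
State is unnormalized: ∫|ψ|² dx = 1.3450, and ∫ψ*·x²·ψ dx = 2.7511, so ⟨x²⟩ = 2.7511 / 1.3450.
⟨x²⟩ = 2.0454.

2.05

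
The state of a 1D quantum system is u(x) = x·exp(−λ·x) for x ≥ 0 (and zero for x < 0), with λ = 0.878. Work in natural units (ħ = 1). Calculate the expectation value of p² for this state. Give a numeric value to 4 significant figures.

p² u = −ħ² d²u/dx²; ⟨p²⟩ = −ħ² ∫ u*·u'' dx / ∫|u|² dx.
Differentiate x·exp(−λ·x) with the product rule; every integrand then reduces to terms xʲ·e^(−2λx) on [0, ∞), with ∫₀^∞ xʲ·e^(−2λx) dx = j!/(2λ)^(j+1).
State is unnormalized: ∫|u|² dx = 0.36937, and ∫u*·(−ħ² u'') dx = 0.28474, so ⟨p²⟩ = 0.28474 / 0.36937.
⟨p²⟩ = 0.77088.

0.7709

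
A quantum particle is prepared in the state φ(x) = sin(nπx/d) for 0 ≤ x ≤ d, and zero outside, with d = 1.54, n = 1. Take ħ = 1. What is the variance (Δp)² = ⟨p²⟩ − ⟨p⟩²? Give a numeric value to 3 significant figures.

Compute ⟨p⟩ and ⟨p²⟩ separately; (Δp)² = ⟨p²⟩ − ⟨p⟩².
d/dx sin(nπx/d) = (nπ/d)·cos(nπx/d) and d²/dx² sin(nπx/d) = −(nπ/d)²·sin(nπx/d); on 0 ≤ x ≤ d, ∫sin²(nπx/d) dx = d/2 and ∫sin(nπx/d)·cos(nπx/d) dx = 0.
Normalization: ∫|φ|² dx = 0.77000.
⟨p⟩ = 0.0000 and ⟨p²⟩ = 4.1616.
(Δp)² = 4.1616 − (0.0000)² = 4.1616.

4.16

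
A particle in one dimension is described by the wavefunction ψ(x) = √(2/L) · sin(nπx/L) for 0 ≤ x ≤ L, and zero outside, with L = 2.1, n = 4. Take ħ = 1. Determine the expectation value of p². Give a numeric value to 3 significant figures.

p² ψ = −ħ² d²ψ/dx²; ⟨p²⟩ = −ħ² ∫ ψ*·ψ'' dx.
d/dx sin(nπx/L) = (nπ/L)·cos(nπx/L) and d²/dx² sin(nπx/L) = −(nπ/L)²·sin(nπx/L); on 0 ≤ x ≤ L, ∫sin²(nπx/L) dx = L/2 and ∫sin(nπx/L)·cos(nπx/L) dx = 0.
⟨p²⟩ = 35.808.

35.8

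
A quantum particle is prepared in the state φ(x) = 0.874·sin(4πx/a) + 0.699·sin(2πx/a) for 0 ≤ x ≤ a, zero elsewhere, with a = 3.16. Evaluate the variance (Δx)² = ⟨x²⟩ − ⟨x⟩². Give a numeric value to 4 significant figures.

1.202

Compute ⟨x⟩ and ⟨x²⟩ separately, then (Δx)² = ⟨x²⟩ − ⟨x⟩².
On 0 ≤ x ≤ a (j ≠ l): ∫sin²(jπx/a) dx = a/2, ∫sin(jπx/a)·sin(lπx/a) dx = 0; diagonal moments ∫x·sin²(jπx/a) dx = a²/4, ∫x²·sin²(jπx/a) dx = a³·(1/6 − 1/(4j²π²)); cross terms ∫x·sin(jπx/a)·sin(lπx/a) dx = 0 for j + l even and −4jla²/(π²(j² − l²)²) for j + l odd, ∫x²·sin(jπx/a)·sin(lπx/a) dx = (−1)^(j+l)·4jla³/(π²(j² − l²)²); higher powers the same way via product-to-sum and parts.
Normalization: ∫|φ|² dx = 1.9789.
⟨x⟩ = 1.5800 and ⟨x²⟩ = 3.6986.
(Δx)² = 3.6986 − (1.5800)² = 1.2022.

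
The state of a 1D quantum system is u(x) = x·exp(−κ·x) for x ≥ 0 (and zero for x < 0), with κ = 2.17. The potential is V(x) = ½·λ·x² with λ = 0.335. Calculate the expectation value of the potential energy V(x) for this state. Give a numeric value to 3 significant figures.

0.107

⟨V⟩ = ∫ V(x)·|u|² dx / ∫|u|² dx.
Every integrand reduces to terms xʲ·e^(−2κx) on [0, ∞); use ∫₀^∞ xʲ·e^(−2κx) dx = j!/(2κ)^(j+1).
State is unnormalized: ∫|u|² dx = 0.024466, and ∫u*·V(x)·u dx = 0.0026108, so ⟨V⟩ = 0.0026108 / 0.024466.
⟨V⟩ = 0.10671.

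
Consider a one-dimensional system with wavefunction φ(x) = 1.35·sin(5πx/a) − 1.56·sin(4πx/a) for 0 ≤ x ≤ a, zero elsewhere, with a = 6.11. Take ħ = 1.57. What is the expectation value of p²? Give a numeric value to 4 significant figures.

p² φ = −ħ² d²φ/dx²; ⟨p²⟩ = −ħ² ∫ φ*·φ'' dx / ∫|φ|² dx.
d²/dx² sin(jπx/a) = −(jπ/a)²·sin(jπx/a); on 0 ≤ x ≤ a, ∫sin²(jπx/a) dx = a/2 and ∫sin(jπx/a)·sin(lπx/a) dx = 0 for j ≠ l, so only diagonal terms survive in ∫|φ|² and ∫φ·φ″; ∫φ·φ′ dx = [φ²/2] between the walls = 0.
State is unnormalized: ∫|φ|² dx = 13.002, and ∫φ*·(−ħ² φ'') dx = 168.22, so ⟨p²⟩ = 168.22 / 13.002.
⟨p²⟩ = 12.938.

12.94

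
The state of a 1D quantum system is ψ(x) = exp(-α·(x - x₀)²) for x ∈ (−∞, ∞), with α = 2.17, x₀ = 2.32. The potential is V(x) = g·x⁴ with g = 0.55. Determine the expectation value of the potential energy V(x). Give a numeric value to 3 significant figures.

18.0

⟨V⟩ = ∫ V(x)·|ψ|² dx / ∫|ψ|² dx.
Gaussian moments (u = x − x₀): ∫u^(2j)·e^(−2αu²) du = (2j−1)!!/(4α)^j · √(π/(2α)), odd powers integrate to 0; here √(π/(2α)) = 0.85081.
State is unnormalized: ∫|ψ|² dx = 0.85081, and ∫ψ*·V(x)·ψ dx = 15.316, so ⟨V⟩ = 15.316 / 0.85081.
⟨V⟩ = 18.002.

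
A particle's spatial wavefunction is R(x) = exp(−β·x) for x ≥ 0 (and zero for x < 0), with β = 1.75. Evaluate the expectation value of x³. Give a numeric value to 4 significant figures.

⟨x³⟩ = ∫ x³·|R|² dx / ∫|R|² dx (integrals over the domain).
Every integrand reduces to terms xʲ·e^(−2βx) on [0, ∞); use ∫₀^∞ xʲ·e^(−2βx) dx = j!/(2β)^(j+1).
State is unnormalized: ∫|R|² dx = 0.28571, and ∫R*·x³·R dx = 0.039983, so ⟨x³⟩ = 0.039983 / 0.28571.
⟨x³⟩ = 0.13994.

0.1399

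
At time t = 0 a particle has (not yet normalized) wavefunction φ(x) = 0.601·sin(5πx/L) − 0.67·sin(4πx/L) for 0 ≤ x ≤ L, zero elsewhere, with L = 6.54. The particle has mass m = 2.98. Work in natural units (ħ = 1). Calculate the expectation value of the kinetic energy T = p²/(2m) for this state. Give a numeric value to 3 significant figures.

0.775

T = −(ħ²/2m) d²/dx², so ⟨T⟩ = −(ħ²/2m) ∫ φ*·φ'' dx / ∫|φ|² dx; with m = 2.98.
d²/dx² sin(jπx/L) = −(jπ/L)²·sin(jπx/L); on 0 ≤ x ≤ L, ∫sin²(jπx/L) dx = L/2 and ∫sin(jπx/L)·sin(lπx/L) dx = 0 for j ≠ l, so only diagonal terms survive in ∫|φ|² and ∫φ·φ″; ∫φ·φ′ dx = [φ²/2] between the walls = 0.
State is unnormalized: ∫|φ|² dx = 2.6490, and ∫φ*·(−ħ²/2m · φ'') dx = 2.0525, so ⟨T⟩ = 2.0525 / 2.6490.
⟨T⟩ = 0.77483.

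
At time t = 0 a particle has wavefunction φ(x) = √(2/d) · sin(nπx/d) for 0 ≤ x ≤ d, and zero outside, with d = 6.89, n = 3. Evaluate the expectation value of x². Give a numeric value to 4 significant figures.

15.56

⟨x²⟩ = ∫ x²·|φ|² dx (integrals over the domain).
With sin²θ = (1 − cos2θ)/2 on 0 ≤ x ≤ d: ∫sin²(nπx/d) dx = d/2, ∫x·sin²(nπx/d) dx = d²/4, ∫x²·sin²(nπx/d) dx = d³·(1/6 − 1/(4n²π²)); higher powers xᵏ the same way, integrating xᵏ·cos(2nπx/d) by parts.
⟨x²⟩ = 15.557.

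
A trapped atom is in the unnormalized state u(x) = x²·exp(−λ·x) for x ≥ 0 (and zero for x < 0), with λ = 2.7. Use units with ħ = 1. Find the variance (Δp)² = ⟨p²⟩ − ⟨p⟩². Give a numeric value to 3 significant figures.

Compute ⟨p⟩ and ⟨p²⟩ separately; (Δp)² = ⟨p²⟩ − ⟨p⟩².
Differentiate x²·exp(−λ·x) with the product rule; every integrand then reduces to terms xʲ·e^(−2λx) on [0, ∞), with ∫₀^∞ xʲ·e^(−2λx) dx = j!/(2λ)^(j+1).
Normalization: ∫|u|² dx = 0.0052269.
⟨p⟩ = 0.0000 and ⟨p²⟩ = 2.4300.
(Δp)² = 2.4300 − (0.0000)² = 2.4300.

2.43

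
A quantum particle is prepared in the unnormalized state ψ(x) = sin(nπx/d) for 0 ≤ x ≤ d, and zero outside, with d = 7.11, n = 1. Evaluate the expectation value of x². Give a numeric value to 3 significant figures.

14.3

⟨x²⟩ = ∫ x²·|ψ|² dx / ∫|ψ|² dx (integrals over the domain).
With sin²θ = (1 − cos2θ)/2 on 0 ≤ x ≤ d: ∫sin²(nπx/d) dx = d/2, ∫x·sin²(nπx/d) dx = d²/4, ∫x²·sin²(nπx/d) dx = d³·(1/6 − 1/(4n²π²)); higher powers xᵏ the same way, integrating xᵏ·cos(2nπx/d) by parts.
State is unnormalized: ∫|ψ|² dx = 3.5550, and ∫ψ*·x²·ψ dx = 50.800, so ⟨x²⟩ = 50.800 / 3.5550.
⟨x²⟩ = 14.290.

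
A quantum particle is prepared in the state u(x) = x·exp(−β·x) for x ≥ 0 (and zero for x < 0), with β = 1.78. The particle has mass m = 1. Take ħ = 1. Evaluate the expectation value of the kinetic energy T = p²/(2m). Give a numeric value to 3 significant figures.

1.58

T = −(ħ²/2m) d²/dx², so ⟨T⟩ = −(ħ²/2m) ∫ u*·u'' dx / ∫|u|² dx; with m = 1.
Differentiate x·exp(−β·x) with the product rule; every integrand then reduces to terms xʲ·e^(−2βx) on [0, ∞), with ∫₀^∞ xʲ·e^(−2βx) dx = j!/(2β)^(j+1).
State is unnormalized: ∫|u|² dx = 0.044328, and ∫u*·(−ħ²/2m · u'') dx = 0.070225, so ⟨T⟩ = 0.070225 / 0.044328.
⟨T⟩ = 1.5842.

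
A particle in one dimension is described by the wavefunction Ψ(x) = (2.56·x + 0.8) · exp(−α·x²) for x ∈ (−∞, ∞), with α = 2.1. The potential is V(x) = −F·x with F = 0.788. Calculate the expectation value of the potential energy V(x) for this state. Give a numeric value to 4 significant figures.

⟨V⟩ = ∫ V(x)·|Ψ|² dx / ∫|Ψ|² dx.
Expand each integrand as polynomial × e^(−2αx²) and use ∫x^(2j)·e^(−2αx²) dx = (2j−1)!!/(4α)^j · √(π/(2α)), odd powers → 0; here √(π/(2α)) = 0.86487.
State is unnormalized: ∫|Ψ|² dx = 1.2283, and ∫Ψ*·V(x)·Ψ dx = -0.33232, so ⟨V⟩ = -0.33232 / 1.2283.
⟨V⟩ = -0.27056.

-0.2706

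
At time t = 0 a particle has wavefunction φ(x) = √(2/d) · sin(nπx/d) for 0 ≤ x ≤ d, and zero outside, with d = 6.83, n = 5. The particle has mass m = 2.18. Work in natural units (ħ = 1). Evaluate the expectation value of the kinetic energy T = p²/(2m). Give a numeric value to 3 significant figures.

T = −(ħ²/2m) d²/dx², so ⟨T⟩ = −(ħ²/2m) ∫ φ*·φ'' dx; with m = 2.18.
d/dx sin(nπx/d) = (nπ/d)·cos(nπx/d) and d²/dx² sin(nπx/d) = −(nπ/d)²·sin(nπx/d); on 0 ≤ x ≤ d, ∫sin²(nπx/d) dx = d/2 and ∫sin(nπx/d)·cos(nπx/d) dx = 0.
⟨T⟩ = 1.2131.

1.21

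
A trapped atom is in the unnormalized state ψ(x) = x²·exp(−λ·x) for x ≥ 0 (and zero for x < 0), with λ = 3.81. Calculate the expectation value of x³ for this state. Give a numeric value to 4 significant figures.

0.4746

⟨x³⟩ = ∫ x³·|ψ|² dx / ∫|ψ|² dx (integrals over the domain).
Every integrand reduces to terms xʲ·e^(−2λx) on [0, ∞); use ∫₀^∞ xʲ·e^(−2λx) dx = j!/(2λ)^(j+1).
State is unnormalized: ∫|ψ|² dx = 0.00093419, and ∫ψ*·x³·ψ dx = 0.00044339, so ⟨x³⟩ = 0.00044339 / 0.00093419.
⟨x³⟩ = 0.47463.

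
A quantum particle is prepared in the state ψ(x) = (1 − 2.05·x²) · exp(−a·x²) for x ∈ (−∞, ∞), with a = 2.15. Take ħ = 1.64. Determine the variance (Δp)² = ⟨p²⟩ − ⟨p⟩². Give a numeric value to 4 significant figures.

Compute ⟨p⟩ and ⟨p²⟩ separately; (Δp)² = ⟨p²⟩ − ⟨p⟩².
Expand each integrand as polynomial × e^(−2ax²) and use ∫x^(2j)·e^(−2ax²) dx = (2j−1)!!/(4a)^j · √(π/(2a)), odd powers → 0; here √(π/(2a)) = 0.85475. Differentiate with the product rule, d/dx e^(−ax²) = −2ax·e^(−ax²).
Normalization: ∫|ψ|² dx = 0.59296.
⟨p⟩ = 0.0000 and ⟨p²⟩ = 15.625.
(Δp)² = 15.625 − (0.0000)² = 15.625.

15.63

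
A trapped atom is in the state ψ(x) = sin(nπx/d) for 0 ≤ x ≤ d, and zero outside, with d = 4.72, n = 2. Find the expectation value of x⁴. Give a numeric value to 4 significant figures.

⟨x⁴⟩ = ∫ x⁴·|ψ|² dx / ∫|ψ|² dx (integrals over the domain).
With sin²θ = (1 − cos2θ)/2 on 0 ≤ x ≤ d: ∫sin²(nπx/d) dx = d/2, ∫x·sin²(nπx/d) dx = d²/4, ∫x²·sin²(nπx/d) dx = d³·(1/6 − 1/(4n²π²)); higher powers xᵏ the same way, integrating xᵏ·cos(2nπx/d) by parts.
State is unnormalized: ∫|ψ|² dx = 2.3600, and ∫ψ*·x⁴·ψ dx = 205.72, so ⟨x⁴⟩ = 205.72 / 2.3600.
⟨x⁴⟩ = 87.171.

87.17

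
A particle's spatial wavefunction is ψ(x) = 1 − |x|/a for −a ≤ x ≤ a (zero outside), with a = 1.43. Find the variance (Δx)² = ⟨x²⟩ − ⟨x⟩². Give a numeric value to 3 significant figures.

Compute ⟨x⟩ and ⟨x²⟩ separately, then (Δx)² = ⟨x²⟩ − ⟨x⟩².
ψ is even, so ∫ over [−a, a] = 2∫₀ᵃ with ψ = 1 − x/a there: ∫₀ᵃ (1 − x/a)² dx = a/3, ∫₀ᵃ x²(1 − x/a)² dx = a³/30, ∫₀ᵃ x⁴(1 − x/a)² dx = a⁵/105.
Normalization: ∫|ψ|² dx = 0.95333.
⟨x⟩ = 0.0000 and ⟨x²⟩ = 0.20449.
(Δx)² = 0.20449 − (0.0000)² = 0.20449.

0.204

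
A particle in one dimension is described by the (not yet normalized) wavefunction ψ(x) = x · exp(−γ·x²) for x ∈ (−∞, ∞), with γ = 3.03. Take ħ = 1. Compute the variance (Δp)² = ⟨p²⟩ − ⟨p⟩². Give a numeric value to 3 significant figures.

Compute ⟨p⟩ and ⟨p²⟩ separately; (Δp)² = ⟨p²⟩ − ⟨p⟩².
Expand each integrand as polynomial × e^(−2γx²) and use ∫x^(2j)·e^(−2γx²) dx = (2j−1)!!/(4γ)^j · √(π/(2γ)), odd powers → 0; here √(π/(2γ)) = 0.72001. Differentiate with the product rule, d/dx e^(−γx²) = −2γx·e^(−γx²).
Normalization: ∫|ψ|² dx = 0.059407.
⟨p⟩ = 0.0000 and ⟨p²⟩ = 9.0900.
(Δp)² = 9.0900 − (0.0000)² = 9.0900.

9.09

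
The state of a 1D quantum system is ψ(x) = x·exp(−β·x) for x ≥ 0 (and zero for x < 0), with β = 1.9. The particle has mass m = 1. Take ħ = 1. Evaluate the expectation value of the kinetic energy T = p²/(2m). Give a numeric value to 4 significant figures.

1.805

T = −(ħ²/2m) d²/dx², so ⟨T⟩ = −(ħ²/2m) ∫ ψ*·ψ'' dx / ∫|ψ|² dx; with m = 1.
Differentiate x·exp(−β·x) with the product rule; every integrand then reduces to terms xʲ·e^(−2βx) on [0, ∞), with ∫₀^∞ xʲ·e^(−2βx) dx = j!/(2β)^(j+1).
State is unnormalized: ∫|ψ|² dx = 0.036448, and ∫ψ*·(−ħ²/2m · ψ'') dx = 0.065789, so ⟨T⟩ = 0.065789 / 0.036448.
⟨T⟩ = 1.8050.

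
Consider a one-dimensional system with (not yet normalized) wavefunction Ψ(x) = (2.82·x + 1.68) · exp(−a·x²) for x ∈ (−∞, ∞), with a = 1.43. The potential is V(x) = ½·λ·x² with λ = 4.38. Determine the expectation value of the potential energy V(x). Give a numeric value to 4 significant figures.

0.6356

⟨V⟩ = ∫ V(x)·|Ψ|² dx / ∫|Ψ|² dx.
Expand each integrand as polynomial × e^(−2ax²) and use ∫x^(2j)·e^(−2ax²) dx = (2j−1)!!/(4a)^j · √(π/(2a)), odd powers → 0; here √(π/(2a)) = 1.0481.
State is unnormalized: ∫|Ψ|² dx = 4.4152, and ∫Ψ*·V(x)·Ψ dx = 2.8062, so ⟨V⟩ = 2.8062 / 4.4152.
⟨V⟩ = 0.63558.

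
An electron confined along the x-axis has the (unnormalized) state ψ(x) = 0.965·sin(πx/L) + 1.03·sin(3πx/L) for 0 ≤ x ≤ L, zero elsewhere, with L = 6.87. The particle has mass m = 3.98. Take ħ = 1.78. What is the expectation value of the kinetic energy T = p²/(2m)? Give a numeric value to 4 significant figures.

T = −(ħ²/2m) d²/dx², so ⟨T⟩ = −(ħ²/2m) ∫ ψ*·ψ'' dx / ∫|ψ|² dx; with m = 3.98.
d²/dx² sin(jπx/L) = −(jπ/L)²·sin(jπx/L); on 0 ≤ x ≤ L, ∫sin²(jπx/L) dx = L/2 and ∫sin(jπx/L)·sin(lπx/L) dx = 0 for j ≠ l, so only diagonal terms survive in ∫|ψ|² and ∫ψ·ψ″; ∫ψ·ψ′ dx = [ψ²/2] between the walls = 0.
State is unnormalized: ∫|ψ|² dx = 6.8429, and ∫ψ*·(−ħ²/2m · ψ'') dx = 2.9962, so ⟨T⟩ = 2.9962 / 6.8429.
⟨T⟩ = 0.43785.

0.4379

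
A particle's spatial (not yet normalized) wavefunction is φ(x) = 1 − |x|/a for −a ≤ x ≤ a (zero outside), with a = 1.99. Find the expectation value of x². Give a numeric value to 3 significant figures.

0.396

⟨x²⟩ = ∫ x²·|φ|² dx / ∫|φ|² dx (integrals over the domain).
φ is even, so ∫ over [−a, a] = 2∫₀ᵃ with φ = 1 − x/a there: ∫₀ᵃ (1 − x/a)² dx = a/3, ∫₀ᵃ x²(1 − x/a)² dx = a³/30, ∫₀ᵃ x⁴(1 − x/a)² dx = a⁵/105.
State is unnormalized: ∫|φ|² dx = 1.3267, and ∫φ*·x²·φ dx = 0.52537, so ⟨x²⟩ = 0.52537 / 1.3267.
⟨x²⟩ = 0.39601.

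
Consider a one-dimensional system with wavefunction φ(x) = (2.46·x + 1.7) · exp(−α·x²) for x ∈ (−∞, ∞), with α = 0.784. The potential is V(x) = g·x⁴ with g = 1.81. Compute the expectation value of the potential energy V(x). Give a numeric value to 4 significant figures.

1.436

⟨V⟩ = ∫ V(x)·|φ|² dx / ∫|φ|² dx.
Expand each integrand as polynomial × e^(−2αx²) and use ∫x^(2j)·e^(−2αx²) dx = (2j−1)!!/(4α)^j · √(π/(2α)), odd powers → 0; here √(π/(2α)) = 1.4155.
State is unnormalized: ∫|φ|² dx = 6.8222, and ∫φ*·V(x)·φ dx = 9.7994, so ⟨V⟩ = 9.7994 / 6.8222.
⟨V⟩ = 1.4364.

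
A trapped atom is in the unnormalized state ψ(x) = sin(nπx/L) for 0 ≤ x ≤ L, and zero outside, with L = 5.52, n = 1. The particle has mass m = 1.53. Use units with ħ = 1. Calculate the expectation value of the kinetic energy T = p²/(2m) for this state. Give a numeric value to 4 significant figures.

0.1059

T = −(ħ²/2m) d²/dx², so ⟨T⟩ = −(ħ²/2m) ∫ ψ*·ψ'' dx / ∫|ψ|² dx; with m = 1.53.
d/dx sin(nπx/L) = (nπ/L)·cos(nπx/L) and d²/dx² sin(nπx/L) = −(nπ/L)²·sin(nπx/L); on 0 ≤ x ≤ L, ∫sin²(nπx/L) dx = L/2 and ∫sin(nπx/L)·cos(nπx/L) dx = 0.
State is unnormalized: ∫|ψ|² dx = 2.7600, and ∫ψ*·(−ħ²/2m · ψ'') dx = 0.29215, so ⟨T⟩ = 0.29215 / 2.7600.
⟨T⟩ = 0.10585.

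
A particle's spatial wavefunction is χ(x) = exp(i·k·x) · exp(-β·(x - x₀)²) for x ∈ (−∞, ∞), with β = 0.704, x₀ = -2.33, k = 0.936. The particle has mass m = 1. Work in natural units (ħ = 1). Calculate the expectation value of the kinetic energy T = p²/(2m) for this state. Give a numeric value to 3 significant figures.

0.790

T = −(ħ²/2m) d²/dx², so ⟨T⟩ = −(ħ²/2m) ∫ χ*·χ'' dx / ∫|χ|² dx; with m = 1.
Gaussian moments (u = x − x₀): ∫u^(2j)·e^(−2βu²) du = (2j−1)!!/(4β)^j · √(π/(2β)), odd powers integrate to 0; here √(π/(2β)) = 1.4937. Derivatives: χ′ = (ik − 2βu)·χ, χ″ = ((ik − 2βu)² − 2β)·χ; the odd-in-u pieces drop out.
State is unnormalized: ∫|χ|² dx = 1.4937, and ∫χ*·(−ħ²/2m · χ'') dx = 1.1801, so ⟨T⟩ = 1.1801 / 1.4937.
⟨T⟩ = 0.79005.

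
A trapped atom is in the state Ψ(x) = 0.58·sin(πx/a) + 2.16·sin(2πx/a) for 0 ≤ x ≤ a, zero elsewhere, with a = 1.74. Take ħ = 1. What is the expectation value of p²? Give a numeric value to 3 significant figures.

p² Ψ = −ħ² d²Ψ/dx²; ⟨p²⟩ = −ħ² ∫ Ψ*·Ψ'' dx / ∫|Ψ|² dx.
d²/dx² sin(jπx/a) = −(jπ/a)²·sin(jπx/a); on 0 ≤ x ≤ a, ∫sin²(jπx/a) dx = a/2 and ∫sin(jπx/a)·sin(lπx/a) dx = 0 for j ≠ l, so only diagonal terms survive in ∫|Ψ|² and ∫Ψ·Ψ″; ∫Ψ·Ψ′ dx = [Ψ²/2] between the walls = 0.
State is unnormalized: ∫|Ψ|² dx = 4.3517, and ∫Ψ*·(−ħ² Ψ'') dx = 53.882, so ⟨p²⟩ = 53.882 / 4.3517.
⟨p²⟩ = 12.382.

12.4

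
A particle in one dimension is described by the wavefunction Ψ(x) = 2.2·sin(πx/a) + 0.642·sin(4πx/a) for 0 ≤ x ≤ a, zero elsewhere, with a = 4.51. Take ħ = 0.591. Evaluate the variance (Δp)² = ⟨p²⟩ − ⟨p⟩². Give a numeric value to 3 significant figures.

Compute ⟨p⟩ and ⟨p²⟩ separately; (Δp)² = ⟨p²⟩ − ⟨p⟩².
d²/dx² sin(jπx/a) = −(jπ/a)²·sin(jπx/a); on 0 ≤ x ≤ a, ∫sin²(jπx/a) dx = a/2 and ∫sin(jπx/a)·sin(lπx/a) dx = 0 for j ≠ l, so only diagonal terms survive in ∫|Ψ|² and ∫Ψ·Ψ″; ∫Ψ·Ψ′ dx = [Ψ²/2] between the walls = 0.
Normalization: ∫|Ψ|² dx = 11.844.
⟨p⟩ = 0.0000 and ⟨p²⟩ = 0.36898.
(Δp)² = 0.36898 − (0.0000)² = 0.36898.

0.369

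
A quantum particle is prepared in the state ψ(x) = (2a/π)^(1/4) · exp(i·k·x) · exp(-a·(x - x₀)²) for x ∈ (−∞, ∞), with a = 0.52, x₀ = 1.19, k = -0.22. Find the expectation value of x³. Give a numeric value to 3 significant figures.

3.40

⟨x³⟩ = ∫ x³·|ψ|² dx (integrals over the domain).
Gaussian moments (u = x − x₀): ∫u^(2j)·e^(−2au²) du = (2j−1)!!/(4a)^j · √(π/(2a)), odd powers integrate to 0; here √(π/(2a)) = 1.7380.
⟨x³⟩ = 3.4015.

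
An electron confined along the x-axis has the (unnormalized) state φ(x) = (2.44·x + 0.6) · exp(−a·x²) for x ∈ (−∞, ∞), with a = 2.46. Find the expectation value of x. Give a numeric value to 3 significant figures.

0.308

⟨x⟩ = ∫ x·|φ|² dx / ∫|φ|² dx (integrals over the domain).
Expand each integrand as polynomial × e^(−2ax²) and use ∫x^(2j)·e^(−2ax²) dx = (2j−1)!!/(4a)^j · √(π/(2a)), odd powers → 0; here √(π/(2a)) = 0.79908.
State is unnormalized: ∫|φ|² dx = 0.77115, and ∫φ*·x·φ dx = 0.23778, so ⟨x⟩ = 0.23778 / 0.77115.
⟨x⟩ = 0.30834.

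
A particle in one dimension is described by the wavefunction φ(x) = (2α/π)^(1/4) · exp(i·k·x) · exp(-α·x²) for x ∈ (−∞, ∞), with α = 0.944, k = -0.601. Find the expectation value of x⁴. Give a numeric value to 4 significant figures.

0.2104

⟨x⁴⟩ = ∫ x⁴·|φ|² dx (integrals over the domain).
Gaussian moments: ∫x^(2j)·e^(−2αx²) dx = (2j−1)!!/(4α)^j · √(π/(2α)), odd powers integrate to 0; here √(π/(2α)) = 1.2900.
⟨x⁴⟩ = 0.21041.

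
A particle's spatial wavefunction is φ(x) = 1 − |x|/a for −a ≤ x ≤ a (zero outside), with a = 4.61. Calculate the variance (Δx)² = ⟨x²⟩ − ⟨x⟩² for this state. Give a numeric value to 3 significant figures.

2.13

Compute ⟨x⟩ and ⟨x²⟩ separately, then (Δx)² = ⟨x²⟩ − ⟨x⟩².
φ is even, so ∫ over [−a, a] = 2∫₀ᵃ with φ = 1 − x/a there: ∫₀ᵃ (1 − x/a)² dx = a/3, ∫₀ᵃ x²(1 − x/a)² dx = a³/30, ∫₀ᵃ x⁴(1 − x/a)² dx = a⁵/105.
Normalization: ∫|φ|² dx = 3.0733.
⟨x⟩ = 0.0000 and ⟨x²⟩ = 2.1252.
(Δx)² = 2.1252 − (0.0000)² = 2.1252.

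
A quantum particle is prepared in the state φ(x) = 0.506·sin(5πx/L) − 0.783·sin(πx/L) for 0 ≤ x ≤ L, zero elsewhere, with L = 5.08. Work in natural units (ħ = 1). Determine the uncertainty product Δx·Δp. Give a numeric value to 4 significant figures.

Δx = √(⟨x²⟩−⟨x⟩²), Δp = √(⟨p²⟩−⟨p⟩²).
On 0 ≤ x ≤ L (j ≠ l): ∫sin²(jπx/L) dx = L/2, ∫sin(jπx/L)·sin(lπx/L) dx = 0; diagonal moments ∫x·sin²(jπx/L) dx = L²/4, ∫x²·sin²(jπx/L) dx = L³·(1/6 − 1/(4j²π²)); cross terms ∫x·sin(jπx/L)·sin(lπx/L) dx = 0 for j + l even and −4jlL²/(π²(j² − l²)²) for j + l odd, ∫x²·sin(jπx/L)·sin(lπx/L) dx = (−1)^(j+l)·4jlL³/(π²(j² − l²)²); higher powers the same way via product-to-sum and parts. d²/dx² sin(jπx/L) = −(jπ/L)²·sin(jπx/L); on 0 ≤ x ≤ L, ∫sin²(jπx/L) dx = L/2 and ∫sin(jπx/L)·sin(lπx/L) dx = 0 for j ≠ l, so only diagonal terms survive in ∫|φ|² and ∫φ·φ″; ∫φ·φ′ dx = [φ²/2] between the walls = 0.
Normalization: ∫|φ|² dx = 2.2076.
⟨x⟩ = 2.5400, ⟨x²⟩ = 7.4989 ⇒ Δx = 1.0234.
⟨p⟩ = 0.0000, ⟨p²⟩ = 3.0864 ⇒ Δp = 1.7568.
Δx·Δp = 1.7979.

1.798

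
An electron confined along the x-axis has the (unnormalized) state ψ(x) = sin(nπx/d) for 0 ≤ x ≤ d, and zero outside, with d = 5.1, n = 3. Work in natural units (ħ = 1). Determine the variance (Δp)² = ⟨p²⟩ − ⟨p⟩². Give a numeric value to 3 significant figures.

3.42

Compute ⟨p⟩ and ⟨p²⟩ separately; (Δp)² = ⟨p²⟩ − ⟨p⟩².
d/dx sin(nπx/d) = (nπ/d)·cos(nπx/d) and d²/dx² sin(nπx/d) = −(nπ/d)²·sin(nπx/d); on 0 ≤ x ≤ d, ∫sin²(nπx/d) dx = d/2 and ∫sin(nπx/d)·cos(nπx/d) dx = 0.
Normalization: ∫|ψ|² dx = 2.5500.
⟨p⟩ = 0.0000 and ⟨p²⟩ = 3.4151.
(Δp)² = 3.4151 − (0.0000)² = 3.4151.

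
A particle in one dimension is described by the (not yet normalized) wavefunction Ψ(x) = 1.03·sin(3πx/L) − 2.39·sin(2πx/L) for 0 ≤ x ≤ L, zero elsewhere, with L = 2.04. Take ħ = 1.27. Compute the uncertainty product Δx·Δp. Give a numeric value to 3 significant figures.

1.99

Δx = √(⟨x²⟩−⟨x⟩²), Δp = √(⟨p²⟩−⟨p⟩²).
On 0 ≤ x ≤ L (j ≠ l): ∫sin²(jπx/L) dx = L/2, ∫sin(jπx/L)·sin(lπx/L) dx = 0; diagonal moments ∫x·sin²(jπx/L) dx = L²/4, ∫x²·sin²(jπx/L) dx = L³·(1/6 − 1/(4j²π²)); cross terms ∫x·sin(jπx/L)·sin(lπx/L) dx = 0 for j + l even and −4jlL²/(π²(j² − l²)²) for j + l odd, ∫x²·sin(jπx/L)·sin(lπx/L) dx = (−1)^(j+l)·4jlL³/(π²(j² − l²)²); higher powers the same way via product-to-sum and parts. d²/dx² sin(jπx/L) = −(jπ/L)²·sin(jπx/L); on 0 ≤ x ≤ L, ∫sin²(jπx/L) dx = L/2 and ∫sin(jπx/L)·sin(lπx/L) dx = 0 for j ≠ l, so only diagonal terms survive in ∫|Ψ|² and ∫Ψ·Ψ″; ∫Ψ·Ψ′ dx = [Ψ²/2] between the walls = 0.
Normalization: ∫|Ψ|² dx = 6.9085.
⟨x⟩ = 1.3085, ⟨x²⟩ = 1.9276 ⇒ Δx = 0.46418.
⟨p⟩ = 0.0000, ⟨p²⟩ = 18.296 ⇒ Δp = 4.2774.
Δx·Δp = 1.9855.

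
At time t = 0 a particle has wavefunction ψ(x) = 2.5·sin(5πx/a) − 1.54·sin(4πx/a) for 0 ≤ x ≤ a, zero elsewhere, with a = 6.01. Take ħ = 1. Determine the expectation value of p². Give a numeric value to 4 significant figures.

p² ψ = −ħ² d²ψ/dx²; ⟨p²⟩ = −ħ² ∫ ψ*·ψ'' dx / ∫|ψ|² dx.
d²/dx² sin(jπx/a) = −(jπ/a)²·sin(jπx/a); on 0 ≤ x ≤ a, ∫sin²(jπx/a) dx = a/2 and ∫sin(jπx/a)·sin(lπx/a) dx = 0 for j ≠ l, so only diagonal terms survive in ∫|ψ|² and ∫ψ·ψ″; ∫ψ·ψ′ dx = [ψ²/2] between the walls = 0.
State is unnormalized: ∫|ψ|² dx = 25.908, and ∫ψ*·(−ħ² ψ'') dx = 159.45, so ⟨p²⟩ = 159.45 / 25.908.
⟨p²⟩ = 6.1546.

6.155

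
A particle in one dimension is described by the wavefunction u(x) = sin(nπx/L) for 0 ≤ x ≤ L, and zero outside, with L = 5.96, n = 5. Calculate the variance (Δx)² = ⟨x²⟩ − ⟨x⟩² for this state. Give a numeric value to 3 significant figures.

Compute ⟨x⟩ and ⟨x²⟩ separately, then (Δx)² = ⟨x²⟩ − ⟨x⟩².
With sin²θ = (1 − cos2θ)/2 on 0 ≤ x ≤ L: ∫sin²(nπx/L) dx = L/2, ∫x·sin²(nπx/L) dx = L²/4, ∫x²·sin²(nπx/L) dx = L³·(1/6 − 1/(4n²π²)); higher powers xᵏ the same way, integrating xᵏ·cos(2nπx/L) by parts.
Normalization: ∫|u|² dx = 2.9800.
⟨x⟩ = 2.9800 and ⟨x²⟩ = 11.769.
(Δx)² = 11.769 − (2.9800)² = 2.8882.

2.89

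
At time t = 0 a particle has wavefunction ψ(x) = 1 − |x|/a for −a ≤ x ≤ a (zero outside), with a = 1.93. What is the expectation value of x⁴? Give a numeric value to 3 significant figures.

0.396

⟨x⁴⟩ = ∫ x⁴·|ψ|² dx / ∫|ψ|² dx (integrals over the domain).
ψ is even, so ∫ over [−a, a] = 2∫₀ᵃ with ψ = 1 − x/a there: ∫₀ᵃ (1 − x/a)² dx = a/3, ∫₀ᵃ x²(1 − x/a)² dx = a³/30, ∫₀ᵃ x⁴(1 − x/a)² dx = a⁵/105.
State is unnormalized: ∫|ψ|² dx = 1.2867, and ∫ψ*·x⁴·ψ dx = 0.51007, so ⟨x⁴⟩ = 0.51007 / 1.2867.
⟨x⁴⟩ = 0.39643.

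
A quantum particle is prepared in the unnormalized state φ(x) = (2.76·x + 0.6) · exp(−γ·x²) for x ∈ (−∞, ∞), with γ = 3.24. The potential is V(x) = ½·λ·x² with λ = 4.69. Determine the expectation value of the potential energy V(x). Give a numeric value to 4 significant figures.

⟨V⟩ = ∫ V(x)·|φ|² dx / ∫|φ|² dx.
Expand each integrand as polynomial × e^(−2γx²) and use ∫x^(2j)·e^(−2γx²) dx = (2j−1)!!/(4γ)^j · √(π/(2γ)), odd powers → 0; here √(π/(2γ)) = 0.69629.
State is unnormalized: ∫|φ|² dx = 0.65992, and ∫φ*·V(x)·φ dx = 0.26751, so ⟨V⟩ = 0.26751 / 0.65992.
⟨V⟩ = 0.40537.

0.4054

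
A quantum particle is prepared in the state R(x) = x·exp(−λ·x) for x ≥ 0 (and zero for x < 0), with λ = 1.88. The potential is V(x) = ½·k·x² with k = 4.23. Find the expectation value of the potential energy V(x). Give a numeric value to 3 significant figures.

⟨V⟩ = ∫ V(x)·|R|² dx / ∫|R|² dx.
Every integrand reduces to terms xʲ·e^(−2λx) on [0, ∞); use ∫₀^∞ xʲ·e^(−2λx) dx = j!/(2λ)^(j+1).
State is unnormalized: ∫|R|² dx = 0.037624, and ∫R*·V(x)·R dx = 0.067543, so ⟨V⟩ = 0.067543 / 0.037624.
⟨V⟩ = 1.7952.

1.80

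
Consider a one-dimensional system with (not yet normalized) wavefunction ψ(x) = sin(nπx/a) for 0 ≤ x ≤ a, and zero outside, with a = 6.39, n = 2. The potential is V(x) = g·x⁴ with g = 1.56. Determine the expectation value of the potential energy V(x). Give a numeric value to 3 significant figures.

⟨V⟩ = ∫ V(x)·|ψ|² dx / ∫|ψ|² dx.
With sin²θ = (1 − cos2θ)/2 on 0 ≤ x ≤ a: ∫sin²(nπx/a) dx = a/2, ∫x·sin²(nπx/a) dx = a²/4, ∫x²·sin²(nπx/a) dx = a³·(1/6 − 1/(4n²π²)); higher powers xᵏ the same way, integrating xᵏ·cos(2nπx/a) by parts.
State is unnormalized: ∫|ψ|² dx = 3.1950, and ∫ψ*·V(x)·ψ dx = 1459.5, so ⟨V⟩ = 1459.5 / 3.1950.
⟨V⟩ = 456.81.

457.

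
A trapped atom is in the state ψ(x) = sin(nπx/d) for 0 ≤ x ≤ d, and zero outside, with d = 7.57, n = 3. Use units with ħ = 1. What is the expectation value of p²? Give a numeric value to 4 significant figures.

1.550

p² ψ = −ħ² d²ψ/dx²; ⟨p²⟩ = −ħ² ∫ ψ*·ψ'' dx / ∫|ψ|² dx.
d/dx sin(nπx/d) = (nπ/d)·cos(nπx/d) and d²/dx² sin(nπx/d) = −(nπ/d)²·sin(nπx/d); on 0 ≤ x ≤ d, ∫sin²(nπx/d) dx = d/2 and ∫sin(nπx/d)·cos(nπx/d) dx = 0.
State is unnormalized: ∫|ψ|² dx = 3.7850, and ∫ψ*·(−ħ² ψ'') dx = 5.8670, so ⟨p²⟩ = 5.8670 / 3.7850.
⟨p²⟩ = 1.5501.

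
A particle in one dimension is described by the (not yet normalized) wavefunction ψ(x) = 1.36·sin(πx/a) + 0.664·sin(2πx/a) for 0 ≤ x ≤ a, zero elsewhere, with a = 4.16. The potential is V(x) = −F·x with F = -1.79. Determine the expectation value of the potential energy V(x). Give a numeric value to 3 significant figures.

2.67

⟨V⟩ = ∫ V(x)·|ψ|² dx / ∫|ψ|² dx.
On 0 ≤ x ≤ a (j ≠ l): ∫sin²(jπx/a) dx = a/2, ∫sin(jπx/a)·sin(lπx/a) dx = 0; diagonal moments ∫x·sin²(jπx/a) dx = a²/4, ∫x²·sin²(jπx/a) dx = a³·(1/6 − 1/(4j²π²)); cross terms ∫x·sin(jπx/a)·sin(lπx/a) dx = 0 for j + l even and −4jla²/(π²(j² − l²)²) for j + l odd, ∫x²·sin(jπx/a)·sin(lπx/a) dx = (−1)^(j+l)·4jla³/(π²(j² − l²)²); higher powers the same way via product-to-sum and parts.
State is unnormalized: ∫|ψ|² dx = 4.7642, and ∫ψ*·V(x)·ψ dx = 12.699, so ⟨V⟩ = 12.699 / 4.7642.
⟨V⟩ = 2.6656.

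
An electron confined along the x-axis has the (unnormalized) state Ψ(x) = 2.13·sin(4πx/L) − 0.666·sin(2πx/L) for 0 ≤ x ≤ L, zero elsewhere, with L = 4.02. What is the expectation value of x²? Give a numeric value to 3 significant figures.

4.91

⟨x²⟩ = ∫ x²·|Ψ|² dx / ∫|Ψ|² dx (integrals over the domain).
On 0 ≤ x ≤ L (j ≠ l): ∫sin²(jπx/L) dx = L/2, ∫sin(jπx/L)·sin(lπx/L) dx = 0; diagonal moments ∫x·sin²(jπx/L) dx = L²/4, ∫x²·sin²(jπx/L) dx = L³·(1/6 − 1/(4j²π²)); cross terms ∫x·sin(jπx/L)·sin(lπx/L) dx = 0 for j + l even and −4jlL²/(π²(j² − l²)²) for j + l odd, ∫x²·sin(jπx/L)·sin(lπx/L) dx = (−1)^(j+l)·4jlL³/(π²(j² − l²)²); higher powers the same way via product-to-sum and parts.
State is unnormalized: ∫|Ψ|² dx = 10.011, and ∫Ψ*·x²·Ψ dx = 49.127, so ⟨x²⟩ = 49.127 / 10.011.
⟨x²⟩ = 4.9074.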